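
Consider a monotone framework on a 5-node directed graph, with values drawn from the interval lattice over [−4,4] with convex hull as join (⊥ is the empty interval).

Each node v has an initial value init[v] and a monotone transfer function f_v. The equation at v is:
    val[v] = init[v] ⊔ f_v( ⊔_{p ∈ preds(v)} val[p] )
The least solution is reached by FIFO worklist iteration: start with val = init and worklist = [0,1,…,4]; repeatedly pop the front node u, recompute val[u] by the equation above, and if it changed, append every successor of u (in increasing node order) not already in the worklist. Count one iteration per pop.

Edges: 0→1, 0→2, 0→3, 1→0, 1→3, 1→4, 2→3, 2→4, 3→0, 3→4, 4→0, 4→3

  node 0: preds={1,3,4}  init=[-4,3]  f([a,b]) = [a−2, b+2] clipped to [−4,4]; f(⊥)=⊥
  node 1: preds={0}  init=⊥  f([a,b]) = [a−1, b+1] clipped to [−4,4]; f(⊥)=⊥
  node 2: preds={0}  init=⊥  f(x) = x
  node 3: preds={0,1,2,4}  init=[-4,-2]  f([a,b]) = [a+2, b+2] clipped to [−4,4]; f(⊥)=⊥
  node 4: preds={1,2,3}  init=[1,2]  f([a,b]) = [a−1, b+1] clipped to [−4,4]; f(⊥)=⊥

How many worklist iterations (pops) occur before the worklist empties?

7

Trace (7 dequeues):
  [1] u=0 | in [-4,2] | out [-4,4] | prev [-4,3] | push {}
  [2] u=1 | in [-4,4] | out [-4,4] | prev ⊥ | push {0}
  [3] u=2 | in [-4,4] | out [-4,4] | prev ⊥ | push {}
  [4] u=3 | in [-4,4] | out [-4,4] | prev [-4,-2] | push {}
  [5] u=4 | in [-4,4] | out [-4,4] | prev [1,2] | push {3}
  [6] u=0 | in [-4,4] | out [-4,4] | ==
  [7] u=3 | in [-4,4] | out [-4,4] | ==

Converged values:
  [0] [-4,4]
  [1] [-4,4]
  [2] [-4,4]
  [3] [-4,4]
  [4] [-4,4]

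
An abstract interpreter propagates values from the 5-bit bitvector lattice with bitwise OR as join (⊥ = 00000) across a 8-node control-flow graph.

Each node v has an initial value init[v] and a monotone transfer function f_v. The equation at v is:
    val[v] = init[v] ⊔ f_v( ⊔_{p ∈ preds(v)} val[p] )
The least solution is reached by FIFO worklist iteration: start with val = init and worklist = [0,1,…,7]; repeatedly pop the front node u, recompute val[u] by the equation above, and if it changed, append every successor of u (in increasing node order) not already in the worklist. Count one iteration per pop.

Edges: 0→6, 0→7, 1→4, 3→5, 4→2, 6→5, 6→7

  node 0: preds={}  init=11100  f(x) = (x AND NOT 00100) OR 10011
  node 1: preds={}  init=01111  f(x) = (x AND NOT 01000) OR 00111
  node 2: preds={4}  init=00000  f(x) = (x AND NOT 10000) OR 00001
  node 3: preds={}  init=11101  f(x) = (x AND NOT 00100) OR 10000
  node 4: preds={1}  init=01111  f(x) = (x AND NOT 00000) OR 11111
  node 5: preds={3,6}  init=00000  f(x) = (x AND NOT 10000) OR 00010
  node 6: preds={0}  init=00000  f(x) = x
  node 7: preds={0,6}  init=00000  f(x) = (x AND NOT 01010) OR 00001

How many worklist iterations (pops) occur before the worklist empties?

Iteration log — 10 steps:
  step 1. node 0  ⊔preds=00000  new=11111  old=11100  +wl: 
  step 2. node 1  ⊔preds=00000  new=01111  stable
  step 3. node 2  ⊔preds=01111  new=01111  old=00000  +wl: 
  step 4. node 3  ⊔preds=00000  new=11101  stable
  step 5. node 4  ⊔preds=01111  new=11111  old=01111  +wl: 2
  step 6. node 5  ⊔preds=11101  new=01111  old=00000  +wl: 
  step 7. node 6  ⊔preds=11111  new=11111  old=00000  +wl: 5
  step 8. node 7  ⊔preds=11111  new=10101  old=00000  +wl: 
  step 9. node 2  ⊔preds=11111  new=01111  stable
  step 10. node 5  ⊔preds=11111  new=01111  stable

Least fixpoint reached:
  node 0: 11111
  node 1: 01111
  node 2: 01111
  node 3: 11101
  node 4: 11111
  node 5: 01111
  node 6: 11111
  node 7: 10101

10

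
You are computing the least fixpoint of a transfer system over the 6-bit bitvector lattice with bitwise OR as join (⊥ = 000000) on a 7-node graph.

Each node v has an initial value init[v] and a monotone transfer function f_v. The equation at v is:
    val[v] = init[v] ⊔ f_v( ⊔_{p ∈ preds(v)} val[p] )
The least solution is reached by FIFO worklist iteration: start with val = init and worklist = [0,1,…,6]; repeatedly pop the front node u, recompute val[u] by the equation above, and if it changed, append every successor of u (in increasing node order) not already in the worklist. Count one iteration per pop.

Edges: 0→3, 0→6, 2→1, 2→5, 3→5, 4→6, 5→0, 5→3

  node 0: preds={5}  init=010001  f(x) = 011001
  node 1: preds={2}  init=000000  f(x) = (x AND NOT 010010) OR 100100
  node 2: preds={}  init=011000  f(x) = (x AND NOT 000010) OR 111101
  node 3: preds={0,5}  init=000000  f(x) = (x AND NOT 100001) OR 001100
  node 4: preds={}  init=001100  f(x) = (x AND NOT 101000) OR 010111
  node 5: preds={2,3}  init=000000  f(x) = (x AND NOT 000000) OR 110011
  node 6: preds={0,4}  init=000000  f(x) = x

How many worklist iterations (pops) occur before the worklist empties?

11

Trace (11 dequeues):
  [1] u=0 | in 000000 | out 011001 | prev 010001 | push {}
  [2] u=1 | in 011000 | out 101100 | prev 000000 | push {}
  [3] u=2 | in 000000 | out 111101 | prev 011000 | push {1}
  [4] u=3 | in 011001 | out 011100 | prev 000000 | push {}
  [5] u=4 | in 000000 | out 011111 | prev 001100 | push {}
  [6] u=5 | in 111101 | out 111111 | prev 000000 | push {0,3}
  [7] u=6 | in 011111 | out 011111 | prev 000000 | push {}
  [8] u=1 | in 111101 | out 101101 | prev 101100 | push {}
  [9] u=0 | in 111111 | out 011001 | ==
  [10] u=3 | in 111111 | out 011110 | prev 011100 | push {5}
  [11] u=5 | in 111111 | out 111111 | ==

Converged values:
  [0] 011001
  [1] 101101
  [2] 111101
  [3] 011110
  [4] 011111
  [5] 111111
  [6] 011111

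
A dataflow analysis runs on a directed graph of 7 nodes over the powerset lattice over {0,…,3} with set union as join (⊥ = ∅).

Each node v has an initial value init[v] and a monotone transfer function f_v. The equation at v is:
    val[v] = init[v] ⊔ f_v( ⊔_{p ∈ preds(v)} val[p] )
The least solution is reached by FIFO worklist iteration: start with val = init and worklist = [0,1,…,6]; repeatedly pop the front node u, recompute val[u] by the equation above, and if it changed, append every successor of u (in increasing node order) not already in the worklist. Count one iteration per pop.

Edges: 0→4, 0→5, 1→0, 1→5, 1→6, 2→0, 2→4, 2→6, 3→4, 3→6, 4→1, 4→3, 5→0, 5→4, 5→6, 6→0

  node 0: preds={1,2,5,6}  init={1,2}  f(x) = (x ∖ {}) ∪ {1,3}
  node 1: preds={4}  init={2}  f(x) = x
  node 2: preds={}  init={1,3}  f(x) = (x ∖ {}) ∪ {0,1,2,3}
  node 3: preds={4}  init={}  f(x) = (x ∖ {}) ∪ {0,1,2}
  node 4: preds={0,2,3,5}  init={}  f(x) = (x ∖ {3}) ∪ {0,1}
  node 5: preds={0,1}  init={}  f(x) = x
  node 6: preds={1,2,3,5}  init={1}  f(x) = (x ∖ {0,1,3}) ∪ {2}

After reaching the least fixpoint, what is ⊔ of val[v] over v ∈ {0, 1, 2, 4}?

Worklist (15 pops):
  #1 pop 0: in={1,2,3} → {1,2,3} (was {1,2}); enqueue []
  #2 pop 1: in={} → {2} (no change)
  #3 pop 2: in={} → {0,1,2,3} (was {1,3}); enqueue [0]
  #4 pop 3: in={} → {0,1,2} (was {}); enqueue []
  #5 pop 4: in={0,1,2,3} → {0,1,2} (was {}); enqueue [1,3]
  #6 pop 5: in={1,2,3} → {1,2,3} (was {}); enqueue [4]
  #7 pop 6: in={0,1,2,3} → {1,2} (was {1}); enqueue []
  #8 pop 0: in={0,1,2,3} → {0,1,2,3} (was {1,2,3}); enqueue [5]
  #9 pop 1: in={0,1,2} → {0,1,2} (was {2}); enqueue [0,6]
  #10 pop 3: in={0,1,2} → {0,1,2} (no change)
  #11 pop 4: in={0,1,2,3} → {0,1,2} (no change)
  #12 pop 5: in={0,1,2,3} → {0,1,2,3} (was {1,2,3}); enqueue [4]
  #13 pop 0: in={0,1,2,3} → {0,1,2,3} (no change)
  #14 pop 6: in={0,1,2,3} → {1,2} (no change)
  #15 pop 4: in={0,1,2,3} → {0,1,2} (no change)

Fixpoint:
  val[0] = {0,1,2,3}
  val[1] = {0,1,2}
  val[2] = {0,1,2,3}
  val[3] = {0,1,2}
  val[4] = {0,1,2}
  val[5] = {0,1,2,3}
  val[6] = {1,2}

{0,1,2,3}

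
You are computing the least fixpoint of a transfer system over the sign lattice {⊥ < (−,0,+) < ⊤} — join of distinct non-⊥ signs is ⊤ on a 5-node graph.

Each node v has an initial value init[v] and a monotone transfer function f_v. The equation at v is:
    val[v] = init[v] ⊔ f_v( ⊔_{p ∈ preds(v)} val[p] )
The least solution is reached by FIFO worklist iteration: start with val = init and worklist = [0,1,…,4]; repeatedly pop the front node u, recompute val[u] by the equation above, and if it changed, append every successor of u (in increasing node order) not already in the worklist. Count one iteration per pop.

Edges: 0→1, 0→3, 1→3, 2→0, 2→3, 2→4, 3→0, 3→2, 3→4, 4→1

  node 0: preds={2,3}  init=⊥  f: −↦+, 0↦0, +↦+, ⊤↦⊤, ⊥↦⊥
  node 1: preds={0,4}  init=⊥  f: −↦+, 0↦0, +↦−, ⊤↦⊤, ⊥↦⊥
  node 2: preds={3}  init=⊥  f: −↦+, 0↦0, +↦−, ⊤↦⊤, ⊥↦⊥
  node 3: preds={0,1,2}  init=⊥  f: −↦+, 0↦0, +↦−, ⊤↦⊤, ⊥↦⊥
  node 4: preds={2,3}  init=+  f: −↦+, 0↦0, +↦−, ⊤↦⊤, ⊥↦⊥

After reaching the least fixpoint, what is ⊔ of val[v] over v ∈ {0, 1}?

⊤

Worklist (16 pops):
  #1 pop 0: in=⊥ → ⊥ (no change)
  #2 pop 1: in=+ → − (was ⊥); enqueue []
  #3 pop 2: in=⊥ → ⊥ (no change)
  #4 pop 3: in=− → + (was ⊥); enqueue [0,2]
  #5 pop 4: in=+ → ⊤ (was +); enqueue [1]
  #6 pop 0: in=+ → + (was ⊥); enqueue [3]
  #7 pop 2: in=+ → − (was ⊥); enqueue [0,4]
  #8 pop 1: in=⊤ → ⊤ (was −); enqueue []
  #9 pop 3: in=⊤ → ⊤ (was +); enqueue [2]
  #10 pop 0: in=⊤ → ⊤ (was +); enqueue [1,3]
  #11 pop 4: in=⊤ → ⊤ (no change)
  #12 pop 2: in=⊤ → ⊤ (was −); enqueue [0,4]
  #13 pop 1: in=⊤ → ⊤ (no change)
  #14 pop 3: in=⊤ → ⊤ (no change)
  #15 pop 0: in=⊤ → ⊤ (no change)
  #16 pop 4: in=⊤ → ⊤ (no change)

Fixpoint:
  val[0] = ⊤
  val[1] = ⊤
  val[2] = ⊤
  val[3] = ⊤
  val[4] = ⊤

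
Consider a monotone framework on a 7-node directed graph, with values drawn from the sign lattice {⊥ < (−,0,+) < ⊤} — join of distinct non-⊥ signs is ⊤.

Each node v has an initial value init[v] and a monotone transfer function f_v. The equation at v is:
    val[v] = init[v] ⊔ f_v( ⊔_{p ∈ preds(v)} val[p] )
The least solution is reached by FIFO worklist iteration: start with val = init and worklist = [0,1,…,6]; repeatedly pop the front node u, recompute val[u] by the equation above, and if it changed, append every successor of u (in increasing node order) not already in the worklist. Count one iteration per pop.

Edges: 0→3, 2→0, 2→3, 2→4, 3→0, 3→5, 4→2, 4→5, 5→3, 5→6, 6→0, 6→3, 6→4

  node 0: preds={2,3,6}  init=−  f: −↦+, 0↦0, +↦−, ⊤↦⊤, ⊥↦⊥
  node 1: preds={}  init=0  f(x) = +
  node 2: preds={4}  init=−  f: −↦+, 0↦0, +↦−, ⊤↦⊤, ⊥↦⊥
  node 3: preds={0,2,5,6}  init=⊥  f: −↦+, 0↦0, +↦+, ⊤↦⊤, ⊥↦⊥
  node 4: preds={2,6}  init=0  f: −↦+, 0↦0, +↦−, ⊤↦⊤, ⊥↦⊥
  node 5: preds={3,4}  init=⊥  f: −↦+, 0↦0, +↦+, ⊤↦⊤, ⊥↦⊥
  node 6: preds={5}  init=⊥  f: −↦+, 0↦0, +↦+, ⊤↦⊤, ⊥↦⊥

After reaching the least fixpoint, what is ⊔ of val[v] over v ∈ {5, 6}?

⊤

Iteration log — 11 steps:
  step 1. node 0  ⊔preds=−  new=⊤  old=−  +wl: 
  step 2. node 1  ⊔preds=⊥  new=⊤  old=0  +wl: 
  step 3. node 2  ⊔preds=0  new=⊤  old=−  +wl: 0
  step 4. node 3  ⊔preds=⊤  new=⊤  old=⊥  +wl: 
  step 5. node 4  ⊔preds=⊤  new=⊤  old=0  +wl: 2
  step 6. node 5  ⊔preds=⊤  new=⊤  old=⊥  +wl: 3
  step 7. node 6  ⊔preds=⊤  new=⊤  old=⊥  +wl: 4
  step 8. node 0  ⊔preds=⊤  new=⊤  stable
  step 9. node 2  ⊔preds=⊤  new=⊤  stable
  step 10. node 3  ⊔preds=⊤  new=⊤  stable
  step 11. node 4  ⊔preds=⊤  new=⊤  stable

Least fixpoint reached:
  node 0: ⊤
  node 1: ⊤
  node 2: ⊤
  node 3: ⊤
  node 4: ⊤
  node 5: ⊤
  node 6: ⊤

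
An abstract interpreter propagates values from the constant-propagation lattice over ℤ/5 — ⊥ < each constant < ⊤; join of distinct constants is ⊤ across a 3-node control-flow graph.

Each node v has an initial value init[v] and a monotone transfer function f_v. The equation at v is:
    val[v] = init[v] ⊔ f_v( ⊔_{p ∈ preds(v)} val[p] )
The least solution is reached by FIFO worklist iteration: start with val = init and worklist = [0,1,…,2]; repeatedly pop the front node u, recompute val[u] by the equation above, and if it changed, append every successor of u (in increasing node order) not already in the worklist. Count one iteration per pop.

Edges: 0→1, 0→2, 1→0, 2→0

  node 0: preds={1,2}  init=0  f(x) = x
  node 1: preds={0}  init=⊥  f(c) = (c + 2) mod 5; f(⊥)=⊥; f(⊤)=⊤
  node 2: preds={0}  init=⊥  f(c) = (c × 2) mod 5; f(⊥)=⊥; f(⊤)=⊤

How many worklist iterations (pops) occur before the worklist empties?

Iteration log — 7 steps:
  step 1. node 0  ⊔preds=⊥  new=0  stable
  step 2. node 1  ⊔preds=0  new=2  old=⊥  +wl: 0
  step 3. node 2  ⊔preds=0  new=0  old=⊥  +wl: 
  step 4. node 0  ⊔preds=⊤  new=⊤  old=0  +wl: 1,2
  step 5. node 1  ⊔preds=⊤  new=⊤  old=2  +wl: 0
  step 6. node 2  ⊔preds=⊤  new=⊤  old=0  +wl: 
  step 7. node 0  ⊔preds=⊤  new=⊤  stable

Least fixpoint reached:
  node 0: ⊤
  node 1: ⊤
  node 2: ⊤

7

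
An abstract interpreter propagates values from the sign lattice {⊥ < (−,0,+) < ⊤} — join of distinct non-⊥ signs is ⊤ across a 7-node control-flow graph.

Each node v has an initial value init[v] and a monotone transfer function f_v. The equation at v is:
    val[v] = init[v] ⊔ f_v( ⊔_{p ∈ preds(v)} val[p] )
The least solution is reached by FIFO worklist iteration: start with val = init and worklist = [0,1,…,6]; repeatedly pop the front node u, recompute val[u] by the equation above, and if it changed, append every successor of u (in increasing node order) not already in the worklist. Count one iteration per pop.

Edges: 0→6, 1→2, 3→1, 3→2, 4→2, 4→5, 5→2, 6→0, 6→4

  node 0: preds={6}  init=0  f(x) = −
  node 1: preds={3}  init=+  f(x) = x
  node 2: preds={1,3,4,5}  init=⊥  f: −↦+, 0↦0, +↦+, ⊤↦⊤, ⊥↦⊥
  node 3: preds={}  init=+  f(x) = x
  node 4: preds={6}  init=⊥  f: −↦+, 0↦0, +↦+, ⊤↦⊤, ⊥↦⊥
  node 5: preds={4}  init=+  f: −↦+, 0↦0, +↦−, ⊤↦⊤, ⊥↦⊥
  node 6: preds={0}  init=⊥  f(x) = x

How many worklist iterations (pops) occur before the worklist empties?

12

Iteration log — 12 steps:
  step 1. node 0  ⊔preds=⊥  new=⊤  old=0  +wl: 
  step 2. node 1  ⊔preds=+  new=+  stable
  step 3. node 2  ⊔preds=+  new=+  old=⊥  +wl: 
  step 4. node 3  ⊔preds=⊥  new=+  stable
  step 5. node 4  ⊔preds=⊥  new=⊥  stable
  step 6. node 5  ⊔preds=⊥  new=+  stable
  step 7. node 6  ⊔preds=⊤  new=⊤  old=⊥  +wl: 0,4
  step 8. node 0  ⊔preds=⊤  new=⊤  stable
  step 9. node 4  ⊔preds=⊤  new=⊤  old=⊥  +wl: 2,5
  step 10. node 2  ⊔preds=⊤  new=⊤  old=+  +wl: 
  step 11. node 5  ⊔preds=⊤  new=⊤  old=+  +wl: 2
  step 12. node 2  ⊔preds=⊤  new=⊤  stable

Least fixpoint reached:
  node 0: ⊤
  node 1: +
  node 2: ⊤
  node 3: +
  node 4: ⊤
  node 5: ⊤
  node 6: ⊤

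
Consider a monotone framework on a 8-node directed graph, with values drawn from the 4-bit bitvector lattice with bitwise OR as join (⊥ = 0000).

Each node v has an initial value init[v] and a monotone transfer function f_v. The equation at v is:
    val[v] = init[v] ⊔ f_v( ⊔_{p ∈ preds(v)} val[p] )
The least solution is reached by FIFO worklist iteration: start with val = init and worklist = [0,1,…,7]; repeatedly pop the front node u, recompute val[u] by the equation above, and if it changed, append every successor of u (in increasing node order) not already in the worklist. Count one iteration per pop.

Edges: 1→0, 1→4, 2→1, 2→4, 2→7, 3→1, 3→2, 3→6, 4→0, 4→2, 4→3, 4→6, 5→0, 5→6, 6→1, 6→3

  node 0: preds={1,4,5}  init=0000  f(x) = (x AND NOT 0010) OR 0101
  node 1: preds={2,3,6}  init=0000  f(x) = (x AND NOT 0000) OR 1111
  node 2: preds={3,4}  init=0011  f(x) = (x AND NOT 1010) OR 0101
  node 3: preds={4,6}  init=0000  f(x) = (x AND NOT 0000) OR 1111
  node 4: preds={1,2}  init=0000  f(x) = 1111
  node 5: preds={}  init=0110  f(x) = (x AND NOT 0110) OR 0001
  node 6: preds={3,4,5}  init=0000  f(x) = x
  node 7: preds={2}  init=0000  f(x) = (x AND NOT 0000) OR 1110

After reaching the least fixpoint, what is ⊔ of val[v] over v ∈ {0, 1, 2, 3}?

1111

Trace (12 dequeues):
  [1] u=0 | in 0110 | out 0101 | prev 0000 | push {}
  [2] u=1 | in 0011 | out 1111 | prev 0000 | push {0}
  [3] u=2 | in 0000 | out 0111 | prev 0011 | push {1}
  [4] u=3 | in 0000 | out 1111 | prev 0000 | push {2}
  [5] u=4 | in 1111 | out 1111 | prev 0000 | push {3}
  [6] u=5 | in 0000 | out 0111 | prev 0110 | push {}
  [7] u=6 | in 1111 | out 1111 | prev 0000 | push {}
  [8] u=7 | in 0111 | out 1111 | prev 0000 | push {}
  [9] u=0 | in 1111 | out 1101 | prev 0101 | push {}
  [10] u=1 | in 1111 | out 1111 | ==
  [11] u=2 | in 1111 | out 0111 | ==
  [12] u=3 | in 1111 | out 1111 | ==

Converged values:
  [0] 1101
  [1] 1111
  [2] 0111
  [3] 1111
  [4] 1111
  [5] 0111
  [6] 1111
  [7] 1111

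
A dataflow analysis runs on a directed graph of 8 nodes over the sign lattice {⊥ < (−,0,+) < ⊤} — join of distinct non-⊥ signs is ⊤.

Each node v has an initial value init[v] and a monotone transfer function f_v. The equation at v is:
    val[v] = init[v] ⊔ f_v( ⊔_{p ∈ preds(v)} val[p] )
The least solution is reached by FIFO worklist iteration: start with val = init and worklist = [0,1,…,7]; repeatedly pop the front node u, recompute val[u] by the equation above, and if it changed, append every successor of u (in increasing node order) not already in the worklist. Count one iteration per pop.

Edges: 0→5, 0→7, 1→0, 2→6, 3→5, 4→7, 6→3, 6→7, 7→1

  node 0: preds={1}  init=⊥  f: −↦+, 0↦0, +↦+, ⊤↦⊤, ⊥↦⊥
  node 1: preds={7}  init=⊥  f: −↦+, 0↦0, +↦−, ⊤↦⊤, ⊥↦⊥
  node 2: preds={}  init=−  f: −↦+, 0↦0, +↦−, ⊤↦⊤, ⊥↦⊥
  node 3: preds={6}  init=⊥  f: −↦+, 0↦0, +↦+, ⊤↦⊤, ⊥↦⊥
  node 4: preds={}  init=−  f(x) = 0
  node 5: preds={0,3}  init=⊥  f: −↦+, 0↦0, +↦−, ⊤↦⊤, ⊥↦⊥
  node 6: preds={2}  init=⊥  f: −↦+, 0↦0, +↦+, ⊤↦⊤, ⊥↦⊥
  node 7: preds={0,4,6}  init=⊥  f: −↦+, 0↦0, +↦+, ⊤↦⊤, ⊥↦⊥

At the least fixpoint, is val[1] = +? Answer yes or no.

Trace (14 dequeues):
  [1] u=0 | in ⊥ | out ⊥ | ==
  [2] u=1 | in ⊥ | out ⊥ | ==
  [3] u=2 | in ⊥ | out − | ==
  [4] u=3 | in ⊥ | out ⊥ | ==
  [5] u=4 | in ⊥ | out ⊤ | prev − | push {}
  [6] u=5 | in ⊥ | out ⊥ | ==
  [7] u=6 | in − | out + | prev ⊥ | push {3}
  [8] u=7 | in ⊤ | out ⊤ | prev ⊥ | push {1}
  [9] u=3 | in + | out + | prev ⊥ | push {5}
  [10] u=1 | in ⊤ | out ⊤ | prev ⊥ | push {0}
  [11] u=5 | in + | out − | prev ⊥ | push {}
  [12] u=0 | in ⊤ | out ⊤ | prev ⊥ | push {5,7}
  [13] u=5 | in ⊤ | out ⊤ | prev − | push {}
  [14] u=7 | in ⊤ | out ⊤ | ==

Converged values:
  [0] ⊤
  [1] ⊤
  [2] −
  [3] +
  [4] ⊤
  [5] ⊤
  [6] +
  [7] ⊤

no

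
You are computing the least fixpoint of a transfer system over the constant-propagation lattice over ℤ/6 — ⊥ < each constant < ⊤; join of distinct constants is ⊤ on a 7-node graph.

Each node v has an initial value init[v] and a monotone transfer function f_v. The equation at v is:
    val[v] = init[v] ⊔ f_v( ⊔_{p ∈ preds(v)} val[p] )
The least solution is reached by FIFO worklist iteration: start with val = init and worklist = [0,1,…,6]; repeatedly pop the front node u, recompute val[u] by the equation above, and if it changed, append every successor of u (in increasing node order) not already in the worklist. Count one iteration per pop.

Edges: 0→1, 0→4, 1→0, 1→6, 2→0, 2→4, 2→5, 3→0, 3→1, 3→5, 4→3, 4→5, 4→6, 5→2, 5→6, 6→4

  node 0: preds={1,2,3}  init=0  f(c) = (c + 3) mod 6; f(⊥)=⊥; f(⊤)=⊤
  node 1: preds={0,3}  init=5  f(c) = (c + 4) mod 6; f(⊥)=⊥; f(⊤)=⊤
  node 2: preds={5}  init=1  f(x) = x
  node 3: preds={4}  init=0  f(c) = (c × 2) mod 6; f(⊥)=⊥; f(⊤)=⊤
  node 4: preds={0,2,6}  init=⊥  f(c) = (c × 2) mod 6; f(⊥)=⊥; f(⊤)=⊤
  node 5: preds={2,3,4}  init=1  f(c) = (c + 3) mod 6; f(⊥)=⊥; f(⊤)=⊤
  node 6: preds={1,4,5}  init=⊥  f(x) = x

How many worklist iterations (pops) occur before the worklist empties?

14

Iteration log — 14 steps:
  step 1. node 0  ⊔preds=⊤  new=⊤  old=0  +wl: 
  step 2. node 1  ⊔preds=⊤  new=⊤  old=5  +wl: 0
  step 3. node 2  ⊔preds=1  new=1  stable
  step 4. node 3  ⊔preds=⊥  new=0  stable
  step 5. node 4  ⊔preds=⊤  new=⊤  old=⊥  +wl: 3
  step 6. node 5  ⊔preds=⊤  new=⊤  old=1  +wl: 2
  step 7. node 6  ⊔preds=⊤  new=⊤  old=⊥  +wl: 4
  step 8. node 0  ⊔preds=⊤  new=⊤  stable
  step 9. node 3  ⊔preds=⊤  new=⊤  old=0  +wl: 0,1,5
  step 10. node 2  ⊔preds=⊤  new=⊤  old=1  +wl: 
  step 11. node 4  ⊔preds=⊤  new=⊤  stable
  step 12. node 0  ⊔preds=⊤  new=⊤  stable
  step 13. node 1  ⊔preds=⊤  new=⊤  stable
  step 14. node 5  ⊔preds=⊤  new=⊤  stable

Least fixpoint reached:
  node 0: ⊤
  node 1: ⊤
  node 2: ⊤
  node 3: ⊤
  node 4: ⊤
  node 5: ⊤
  node 6: ⊤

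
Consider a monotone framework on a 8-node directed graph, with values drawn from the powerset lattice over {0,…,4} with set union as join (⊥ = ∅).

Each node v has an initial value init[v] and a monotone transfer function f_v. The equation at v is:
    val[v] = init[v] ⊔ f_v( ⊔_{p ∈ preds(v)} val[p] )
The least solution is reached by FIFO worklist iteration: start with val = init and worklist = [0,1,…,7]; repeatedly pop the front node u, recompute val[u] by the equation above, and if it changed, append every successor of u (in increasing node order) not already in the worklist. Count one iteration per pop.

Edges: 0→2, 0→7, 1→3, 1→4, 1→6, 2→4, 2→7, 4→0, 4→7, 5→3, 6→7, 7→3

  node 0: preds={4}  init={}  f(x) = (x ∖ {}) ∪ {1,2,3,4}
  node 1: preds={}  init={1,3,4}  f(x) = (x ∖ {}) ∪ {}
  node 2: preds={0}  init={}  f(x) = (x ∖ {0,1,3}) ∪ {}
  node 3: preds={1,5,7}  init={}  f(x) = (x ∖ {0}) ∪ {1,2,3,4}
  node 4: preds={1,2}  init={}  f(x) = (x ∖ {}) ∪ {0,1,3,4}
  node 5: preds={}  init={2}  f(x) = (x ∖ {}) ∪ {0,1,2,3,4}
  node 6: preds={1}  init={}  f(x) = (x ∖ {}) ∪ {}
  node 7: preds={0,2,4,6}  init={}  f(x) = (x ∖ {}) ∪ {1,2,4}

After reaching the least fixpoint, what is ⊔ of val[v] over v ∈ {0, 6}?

Iteration log — 12 steps:
  step 1. node 0  ⊔preds={}  new={1,2,3,4}  old={}  +wl: 
  step 2. node 1  ⊔preds={}  new={1,3,4}  stable
  step 3. node 2  ⊔preds={1,2,3,4}  new={2,4}  old={}  +wl: 
  step 4. node 3  ⊔preds={1,2,3,4}  new={1,2,3,4}  old={}  +wl: 
  step 5. node 4  ⊔preds={1,2,3,4}  new={0,1,2,3,4}  old={}  +wl: 0
  step 6. node 5  ⊔preds={}  new={0,1,2,3,4}  old={2}  +wl: 3
  step 7. node 6  ⊔preds={1,3,4}  new={1,3,4}  old={}  +wl: 
  step 8. node 7  ⊔preds={0,1,2,3,4}  new={0,1,2,3,4}  old={}  +wl: 
  step 9. node 0  ⊔preds={0,1,2,3,4}  new={0,1,2,3,4}  old={1,2,3,4}  +wl: 2,7
  step 10. node 3  ⊔preds={0,1,2,3,4}  new={1,2,3,4}  stable
  step 11. node 2  ⊔preds={0,1,2,3,4}  new={2,4}  stable
  step 12. node 7  ⊔preds={0,1,2,3,4}  new={0,1,2,3,4}  stable

Least fixpoint reached:
  node 0: {0,1,2,3,4}
  node 1: {1,3,4}
  node 2: {2,4}
  node 3: {1,2,3,4}
  node 4: {0,1,2,3,4}
  node 5: {0,1,2,3,4}
  node 6: {1,3,4}
  node 7: {0,1,2,3,4}

{0,1,2,3,4}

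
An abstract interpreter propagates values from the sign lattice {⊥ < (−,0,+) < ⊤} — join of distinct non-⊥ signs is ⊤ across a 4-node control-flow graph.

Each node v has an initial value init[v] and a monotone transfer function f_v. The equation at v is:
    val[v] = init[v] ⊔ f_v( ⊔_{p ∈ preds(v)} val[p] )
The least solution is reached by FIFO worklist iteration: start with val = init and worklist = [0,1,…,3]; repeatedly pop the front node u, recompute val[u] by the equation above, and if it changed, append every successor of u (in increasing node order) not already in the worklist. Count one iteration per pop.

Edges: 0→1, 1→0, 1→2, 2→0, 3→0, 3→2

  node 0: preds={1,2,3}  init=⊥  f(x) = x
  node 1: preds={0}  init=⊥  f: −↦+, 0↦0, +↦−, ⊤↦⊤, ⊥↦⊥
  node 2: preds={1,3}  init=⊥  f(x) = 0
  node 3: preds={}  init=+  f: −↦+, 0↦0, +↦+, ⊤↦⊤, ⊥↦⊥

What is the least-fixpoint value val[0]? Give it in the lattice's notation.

Trace (8 dequeues):
  [1] u=0 | in + | out + | prev ⊥ | push {}
  [2] u=1 | in + | out − | prev ⊥ | push {0}
  [3] u=2 | in ⊤ | out 0 | prev ⊥ | push {}
  [4] u=3 | in ⊥ | out + | ==
  [5] u=0 | in ⊤ | out ⊤ | prev + | push {1}
  [6] u=1 | in ⊤ | out ⊤ | prev − | push {0,2}
  [7] u=0 | in ⊤ | out ⊤ | ==
  [8] u=2 | in ⊤ | out 0 | ==

Converged values:
  [0] ⊤
  [1] ⊤
  [2] 0
  [3] +

⊤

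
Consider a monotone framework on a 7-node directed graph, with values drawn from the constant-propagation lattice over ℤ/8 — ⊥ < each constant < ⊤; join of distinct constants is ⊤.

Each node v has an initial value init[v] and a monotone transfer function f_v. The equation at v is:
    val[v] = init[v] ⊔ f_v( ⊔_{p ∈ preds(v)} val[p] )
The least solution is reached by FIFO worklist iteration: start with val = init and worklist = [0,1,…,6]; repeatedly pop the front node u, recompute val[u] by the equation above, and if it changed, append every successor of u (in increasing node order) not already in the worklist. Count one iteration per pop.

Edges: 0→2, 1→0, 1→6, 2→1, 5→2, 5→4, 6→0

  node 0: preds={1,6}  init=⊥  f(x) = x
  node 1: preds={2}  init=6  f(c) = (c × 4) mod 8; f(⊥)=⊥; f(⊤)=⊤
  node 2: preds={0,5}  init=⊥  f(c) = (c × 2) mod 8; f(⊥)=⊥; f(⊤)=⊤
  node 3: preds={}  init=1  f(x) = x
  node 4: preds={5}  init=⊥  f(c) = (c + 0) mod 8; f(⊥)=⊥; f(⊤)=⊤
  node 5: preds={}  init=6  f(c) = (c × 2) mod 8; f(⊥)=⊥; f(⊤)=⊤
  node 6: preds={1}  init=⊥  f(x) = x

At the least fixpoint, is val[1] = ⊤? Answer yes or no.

Trace (13 dequeues):
  [1] u=0 | in 6 | out 6 | prev ⊥ | push {}
  [2] u=1 | in ⊥ | out 6 | ==
  [3] u=2 | in 6 | out 4 | prev ⊥ | push {1}
  [4] u=3 | in ⊥ | out 1 | ==
  [5] u=4 | in 6 | out 6 | prev ⊥ | push {}
  [6] u=5 | in ⊥ | out 6 | ==
  [7] u=6 | in 6 | out 6 | prev ⊥ | push {0}
  [8] u=1 | in 4 | out ⊤ | prev 6 | push {6}
  [9] u=0 | in ⊤ | out ⊤ | prev 6 | push {2}
  [10] u=6 | in ⊤ | out ⊤ | prev 6 | push {0}
  [11] u=2 | in ⊤ | out ⊤ | prev 4 | push {1}
  [12] u=0 | in ⊤ | out ⊤ | ==
  [13] u=1 | in ⊤ | out ⊤ | ==

Converged values:
  [0] ⊤
  [1] ⊤
  [2] ⊤
  [3] 1
  [4] 6
  [5] 6
  [6] ⊤

yes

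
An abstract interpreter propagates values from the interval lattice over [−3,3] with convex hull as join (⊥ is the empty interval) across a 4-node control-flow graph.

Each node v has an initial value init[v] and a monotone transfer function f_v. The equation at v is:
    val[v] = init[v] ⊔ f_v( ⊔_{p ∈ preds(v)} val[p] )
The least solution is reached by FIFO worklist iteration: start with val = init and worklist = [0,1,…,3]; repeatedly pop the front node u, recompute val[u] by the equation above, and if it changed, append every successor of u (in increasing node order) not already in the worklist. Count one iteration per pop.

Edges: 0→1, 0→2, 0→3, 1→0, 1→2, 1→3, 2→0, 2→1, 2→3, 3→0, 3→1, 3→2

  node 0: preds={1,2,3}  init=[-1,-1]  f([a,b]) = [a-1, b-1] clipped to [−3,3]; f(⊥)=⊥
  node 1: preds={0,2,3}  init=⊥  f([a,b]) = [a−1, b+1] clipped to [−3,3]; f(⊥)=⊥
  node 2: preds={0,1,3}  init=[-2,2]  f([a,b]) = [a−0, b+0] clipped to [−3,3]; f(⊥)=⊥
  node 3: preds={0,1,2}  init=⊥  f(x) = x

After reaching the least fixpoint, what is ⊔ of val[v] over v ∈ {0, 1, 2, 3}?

Iteration log — 8 steps:
  step 1. node 0  ⊔preds=[-2,2]  new=[-3,1]  old=[-1,-1]  +wl: 
  step 2. node 1  ⊔preds=[-3,2]  new=[-3,3]  old=⊥  +wl: 0
  step 3. node 2  ⊔preds=[-3,3]  new=[-3,3]  old=[-2,2]  +wl: 1
  step 4. node 3  ⊔preds=[-3,3]  new=[-3,3]  old=⊥  +wl: 2
  step 5. node 0  ⊔preds=[-3,3]  new=[-3,2]  old=[-3,1]  +wl: 3
  step 6. node 1  ⊔preds=[-3,3]  new=[-3,3]  stable
  step 7. node 2  ⊔preds=[-3,3]  new=[-3,3]  stable
  step 8. node 3  ⊔preds=[-3,3]  new=[-3,3]  stable

Least fixpoint reached:
  node 0: [-3,2]
  node 1: [-3,3]
  node 2: [-3,3]
  node 3: [-3,3]

[-3,3]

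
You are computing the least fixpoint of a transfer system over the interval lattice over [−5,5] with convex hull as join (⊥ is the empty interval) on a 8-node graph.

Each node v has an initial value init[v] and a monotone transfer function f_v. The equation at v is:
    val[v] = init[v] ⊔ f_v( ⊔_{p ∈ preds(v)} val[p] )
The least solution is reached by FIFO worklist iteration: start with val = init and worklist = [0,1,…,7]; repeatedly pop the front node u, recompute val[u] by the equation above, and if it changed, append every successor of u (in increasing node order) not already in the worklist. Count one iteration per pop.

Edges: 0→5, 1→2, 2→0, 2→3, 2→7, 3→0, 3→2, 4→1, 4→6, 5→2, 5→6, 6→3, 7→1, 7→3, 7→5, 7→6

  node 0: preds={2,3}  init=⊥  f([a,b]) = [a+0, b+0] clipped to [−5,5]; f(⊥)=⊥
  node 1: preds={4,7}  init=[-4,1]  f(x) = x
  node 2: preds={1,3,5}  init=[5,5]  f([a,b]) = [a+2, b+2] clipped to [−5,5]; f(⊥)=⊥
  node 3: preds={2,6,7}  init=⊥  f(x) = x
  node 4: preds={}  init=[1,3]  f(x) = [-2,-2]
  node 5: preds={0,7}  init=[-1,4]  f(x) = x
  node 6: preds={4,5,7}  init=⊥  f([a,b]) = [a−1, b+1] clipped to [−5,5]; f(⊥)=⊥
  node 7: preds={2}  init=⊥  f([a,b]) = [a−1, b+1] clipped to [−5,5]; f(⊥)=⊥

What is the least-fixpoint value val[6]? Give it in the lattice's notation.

Iteration log — 35 steps:
  step 1. node 0  ⊔preds=[5,5]  new=[5,5]  old=⊥  +wl: 
  step 2. node 1  ⊔preds=[1,3]  new=[-4,3]  old=[-4,1]  +wl: 
  step 3. node 2  ⊔preds=[-4,4]  new=[-2,5]  old=[5,5]  +wl: 0
  step 4. node 3  ⊔preds=[-2,5]  new=[-2,5]  old=⊥  +wl: 2
  step 5. node 4  ⊔preds=⊥  new=[-2,3]  old=[1,3]  +wl: 1
  step 6. node 5  ⊔preds=[5,5]  new=[-1,5]  old=[-1,4]  +wl: 
  step 7. node 6  ⊔preds=[-2,5]  new=[-3,5]  old=⊥  +wl: 3
  step 8. node 7  ⊔preds=[-2,5]  new=[-3,5]  old=⊥  +wl: 5,6
  step 9. node 0  ⊔preds=[-2,5]  new=[-2,5]  old=[5,5]  +wl: 
  step 10. node 2  ⊔preds=[-4,5]  new=[-2,5]  stable
  step 11. node 1  ⊔preds=[-3,5]  new=[-4,5]  old=[-4,3]  +wl: 2
  step 12. node 3  ⊔preds=[-3,5]  new=[-3,5]  old=[-2,5]  +wl: 0
  step 13. node 5  ⊔preds=[-3,5]  new=[-3,5]  old=[-1,5]  +wl: 
  step 14. node 6  ⊔preds=[-3,5]  new=[-4,5]  old=[-3,5]  +wl: 3
  step 15. node 2  ⊔preds=[-4,5]  new=[-2,5]  stable
  step 16. node 0  ⊔preds=[-3,5]  new=[-3,5]  old=[-2,5]  +wl: 5
  step 17. node 3  ⊔preds=[-4,5]  new=[-4,5]  old=[-3,5]  +wl: 0,2
  step 18. node 5  ⊔preds=[-3,5]  new=[-3,5]  stable
  step 19. node 0  ⊔preds=[-4,5]  new=[-4,5]  old=[-3,5]  +wl: 5
  step 20. node 2  ⊔preds=[-4,5]  new=[-2,5]  stable
  step 21. node 5  ⊔preds=[-4,5]  new=[-4,5]  old=[-3,5]  +wl: 2,6
  step 22. node 2  ⊔preds=[-4,5]  new=[-2,5]  stable
  step 23. node 6  ⊔preds=[-4,5]  new=[-5,5]  old=[-4,5]  +wl: 3
  step 24. node 3  ⊔preds=[-5,5]  new=[-5,5]  old=[-4,5]  +wl: 0,2
  step 25. node 0  ⊔preds=[-5,5]  new=[-5,5]  old=[-4,5]  +wl: 5
  step 26. node 2  ⊔preds=[-5,5]  new=[-3,5]  old=[-2,5]  +wl: 0,3,7
  step 27. node 5  ⊔preds=[-5,5]  new=[-5,5]  old=[-4,5]  +wl: 2,6
  step 28. node 0  ⊔preds=[-5,5]  new=[-5,5]  stable
  step 29. node 3  ⊔preds=[-5,5]  new=[-5,5]  stable
  step 30. node 7  ⊔preds=[-3,5]  new=[-4,5]  old=[-3,5]  +wl: 1,3,5
  step 31. node 2  ⊔preds=[-5,5]  new=[-3,5]  stable
  step 32. node 6  ⊔preds=[-5,5]  new=[-5,5]  stable
  step 33. node 1  ⊔preds=[-4,5]  new=[-4,5]  stable
  step 34. node 3  ⊔preds=[-5,5]  new=[-5,5]  stable
  step 35. node 5  ⊔preds=[-5,5]  new=[-5,5]  stable

Least fixpoint reached:
  node 0: [-5,5]
  node 1: [-4,5]
  node 2: [-3,5]
  node 3: [-5,5]
  node 4: [-2,3]
  node 5: [-5,5]
  node 6: [-5,5]
  node 7: [-4,5]

[-5,5]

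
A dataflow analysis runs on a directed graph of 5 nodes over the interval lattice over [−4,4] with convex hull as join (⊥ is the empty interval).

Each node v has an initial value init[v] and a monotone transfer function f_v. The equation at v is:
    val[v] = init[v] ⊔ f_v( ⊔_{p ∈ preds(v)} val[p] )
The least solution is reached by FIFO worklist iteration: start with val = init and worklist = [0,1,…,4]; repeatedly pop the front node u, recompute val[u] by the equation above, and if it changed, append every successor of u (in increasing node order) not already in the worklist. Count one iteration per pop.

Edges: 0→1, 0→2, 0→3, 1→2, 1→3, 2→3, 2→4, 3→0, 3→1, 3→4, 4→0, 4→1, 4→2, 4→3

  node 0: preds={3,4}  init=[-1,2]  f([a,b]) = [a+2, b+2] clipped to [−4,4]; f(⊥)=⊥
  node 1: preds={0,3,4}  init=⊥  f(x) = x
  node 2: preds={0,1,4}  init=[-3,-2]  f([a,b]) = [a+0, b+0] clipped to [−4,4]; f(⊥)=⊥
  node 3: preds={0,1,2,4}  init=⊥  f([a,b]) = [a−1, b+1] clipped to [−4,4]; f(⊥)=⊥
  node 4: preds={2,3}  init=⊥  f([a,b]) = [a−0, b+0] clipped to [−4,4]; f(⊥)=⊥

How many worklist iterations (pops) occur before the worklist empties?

Worklist (14 pops):
  #1 pop 0: in=⊥ → [-1,2] (no change)
  #2 pop 1: in=[-1,2] → [-1,2] (was ⊥); enqueue []
  #3 pop 2: in=[-1,2] → [-3,2] (was [-3,-2]); enqueue []
  #4 pop 3: in=[-3,2] → [-4,3] (was ⊥); enqueue [0,1]
  #5 pop 4: in=[-4,3] → [-4,3] (was ⊥); enqueue [2,3]
  #6 pop 0: in=[-4,3] → [-2,4] (was [-1,2]); enqueue []
  #7 pop 1: in=[-4,4] → [-4,4] (was [-1,2]); enqueue []
  #8 pop 2: in=[-4,4] → [-4,4] (was [-3,2]); enqueue [4]
  #9 pop 3: in=[-4,4] → [-4,4] (was [-4,3]); enqueue [0,1]
  #10 pop 4: in=[-4,4] → [-4,4] (was [-4,3]); enqueue [2,3]
  #11 pop 0: in=[-4,4] → [-2,4] (no change)
  #12 pop 1: in=[-4,4] → [-4,4] (no change)
  #13 pop 2: in=[-4,4] → [-4,4] (no change)
  #14 pop 3: in=[-4,4] → [-4,4] (no change)

Fixpoint:
  val[0] = [-2,4]
  val[1] = [-4,4]
  val[2] = [-4,4]
  val[3] = [-4,4]
  val[4] = [-4,4]

14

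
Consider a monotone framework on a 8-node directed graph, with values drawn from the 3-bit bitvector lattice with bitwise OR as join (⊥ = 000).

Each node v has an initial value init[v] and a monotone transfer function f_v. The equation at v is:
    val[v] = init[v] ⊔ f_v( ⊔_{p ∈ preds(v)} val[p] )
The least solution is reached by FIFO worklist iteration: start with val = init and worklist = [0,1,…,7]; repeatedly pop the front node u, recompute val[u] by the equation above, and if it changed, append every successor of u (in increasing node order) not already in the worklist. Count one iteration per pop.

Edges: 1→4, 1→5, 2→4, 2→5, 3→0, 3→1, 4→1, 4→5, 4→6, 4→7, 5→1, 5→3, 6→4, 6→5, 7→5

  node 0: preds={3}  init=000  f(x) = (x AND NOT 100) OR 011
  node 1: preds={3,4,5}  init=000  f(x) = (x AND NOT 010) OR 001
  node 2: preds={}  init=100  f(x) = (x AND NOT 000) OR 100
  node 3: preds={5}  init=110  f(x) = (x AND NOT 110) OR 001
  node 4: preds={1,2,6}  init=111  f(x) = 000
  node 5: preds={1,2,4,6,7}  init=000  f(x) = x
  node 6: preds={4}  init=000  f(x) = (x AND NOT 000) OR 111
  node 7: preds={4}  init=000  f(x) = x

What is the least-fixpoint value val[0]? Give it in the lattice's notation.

Trace (13 dequeues):
  [1] u=0 | in 110 | out 011 | prev 000 | push {}
  [2] u=1 | in 111 | out 101 | prev 000 | push {}
  [3] u=2 | in 000 | out 100 | ==
  [4] u=3 | in 000 | out 111 | prev 110 | push {0,1}
  [5] u=4 | in 101 | out 111 | ==
  [6] u=5 | in 111 | out 111 | prev 000 | push {3}
  [7] u=6 | in 111 | out 111 | prev 000 | push {4,5}
  [8] u=7 | in 111 | out 111 | prev 000 | push {}
  [9] u=0 | in 111 | out 011 | ==
  [10] u=1 | in 111 | out 101 | ==
  [11] u=3 | in 111 | out 111 | ==
  [12] u=4 | in 111 | out 111 | ==
  [13] u=5 | in 111 | out 111 | ==

Converged values:
  [0] 011
  [1] 101
  [2] 100
  [3] 111
  [4] 111
  [5] 111
  [6] 111
  [7] 111

011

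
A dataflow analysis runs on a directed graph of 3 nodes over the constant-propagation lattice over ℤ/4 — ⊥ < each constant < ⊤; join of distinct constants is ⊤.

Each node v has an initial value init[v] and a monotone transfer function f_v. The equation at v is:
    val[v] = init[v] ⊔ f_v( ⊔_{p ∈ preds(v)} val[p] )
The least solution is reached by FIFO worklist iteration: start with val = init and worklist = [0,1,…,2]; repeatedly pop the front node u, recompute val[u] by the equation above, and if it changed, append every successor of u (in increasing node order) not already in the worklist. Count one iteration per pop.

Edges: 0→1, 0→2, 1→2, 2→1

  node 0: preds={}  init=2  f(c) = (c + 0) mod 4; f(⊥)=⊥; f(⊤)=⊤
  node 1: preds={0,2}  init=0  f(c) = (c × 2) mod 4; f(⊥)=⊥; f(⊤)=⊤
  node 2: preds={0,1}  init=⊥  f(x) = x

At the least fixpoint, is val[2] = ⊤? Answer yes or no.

Worklist (5 pops):
  #1 pop 0: in=⊥ → 2 (no change)
  #2 pop 1: in=2 → 0 (no change)
  #3 pop 2: in=⊤ → ⊤ (was ⊥); enqueue [1]
  #4 pop 1: in=⊤ → ⊤ (was 0); enqueue [2]
  #5 pop 2: in=⊤ → ⊤ (no change)

Fixpoint:
  val[0] = 2
  val[1] = ⊤
  val[2] = ⊤

yes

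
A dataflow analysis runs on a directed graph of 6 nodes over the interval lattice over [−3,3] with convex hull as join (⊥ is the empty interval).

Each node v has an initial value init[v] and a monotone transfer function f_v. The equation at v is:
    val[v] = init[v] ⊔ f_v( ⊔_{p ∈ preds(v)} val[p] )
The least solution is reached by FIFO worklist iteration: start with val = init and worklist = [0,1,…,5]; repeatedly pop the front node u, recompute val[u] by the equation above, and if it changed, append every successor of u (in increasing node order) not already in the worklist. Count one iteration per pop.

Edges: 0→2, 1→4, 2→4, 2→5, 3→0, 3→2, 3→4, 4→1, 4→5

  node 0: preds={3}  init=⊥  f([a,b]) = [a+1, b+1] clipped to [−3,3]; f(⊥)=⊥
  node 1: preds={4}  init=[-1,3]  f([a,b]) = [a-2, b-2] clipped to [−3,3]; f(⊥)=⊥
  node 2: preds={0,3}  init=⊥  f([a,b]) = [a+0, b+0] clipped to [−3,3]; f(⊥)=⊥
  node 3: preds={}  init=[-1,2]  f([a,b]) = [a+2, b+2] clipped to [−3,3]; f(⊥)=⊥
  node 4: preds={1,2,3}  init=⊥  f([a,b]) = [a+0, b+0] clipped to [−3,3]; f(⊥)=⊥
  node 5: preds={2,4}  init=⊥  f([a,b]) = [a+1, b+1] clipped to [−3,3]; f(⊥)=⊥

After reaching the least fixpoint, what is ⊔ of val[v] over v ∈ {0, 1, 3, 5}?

[-3,3]

Worklist (10 pops):
  #1 pop 0: in=[-1,2] → [0,3] (was ⊥); enqueue []
  #2 pop 1: in=⊥ → [-1,3] (no change)
  #3 pop 2: in=[-1,3] → [-1,3] (was ⊥); enqueue []
  #4 pop 3: in=⊥ → [-1,2] (no change)
  #5 pop 4: in=[-1,3] → [-1,3] (was ⊥); enqueue [1]
  #6 pop 5: in=[-1,3] → [0,3] (was ⊥); enqueue []
  #7 pop 1: in=[-1,3] → [-3,3] (was [-1,3]); enqueue [4]
  #8 pop 4: in=[-3,3] → [-3,3] (was [-1,3]); enqueue [1,5]
  #9 pop 1: in=[-3,3] → [-3,3] (no change)
  #10 pop 5: in=[-3,3] → [-2,3] (was [0,3]); enqueue []

Fixpoint:
  val[0] = [0,3]
  val[1] = [-3,3]
  val[2] = [-1,3]
  val[3] = [-1,2]
  val[4] = [-3,3]
  val[5] = [-2,3]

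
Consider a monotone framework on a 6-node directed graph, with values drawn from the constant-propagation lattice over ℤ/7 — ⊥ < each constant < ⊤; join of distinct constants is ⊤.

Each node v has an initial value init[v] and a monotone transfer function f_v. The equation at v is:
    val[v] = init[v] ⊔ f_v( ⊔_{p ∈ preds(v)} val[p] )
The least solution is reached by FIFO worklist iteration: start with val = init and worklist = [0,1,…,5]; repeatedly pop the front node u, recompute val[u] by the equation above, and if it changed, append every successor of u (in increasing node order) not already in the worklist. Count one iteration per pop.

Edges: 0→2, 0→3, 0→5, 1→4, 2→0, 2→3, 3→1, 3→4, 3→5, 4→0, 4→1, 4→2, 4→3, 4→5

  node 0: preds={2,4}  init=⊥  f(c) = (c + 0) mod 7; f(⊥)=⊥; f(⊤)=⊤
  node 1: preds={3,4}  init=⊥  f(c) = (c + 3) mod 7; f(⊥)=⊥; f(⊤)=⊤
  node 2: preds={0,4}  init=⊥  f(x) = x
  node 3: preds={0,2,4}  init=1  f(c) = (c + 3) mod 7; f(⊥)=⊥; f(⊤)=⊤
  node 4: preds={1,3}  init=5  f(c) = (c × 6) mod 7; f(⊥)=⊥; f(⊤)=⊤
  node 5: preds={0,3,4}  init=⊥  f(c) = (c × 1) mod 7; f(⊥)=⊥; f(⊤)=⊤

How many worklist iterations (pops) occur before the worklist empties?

Trace (14 dequeues):
  [1] u=0 | in 5 | out 5 | prev ⊥ | push {}
  [2] u=1 | in ⊤ | out ⊤ | prev ⊥ | push {}
  [3] u=2 | in 5 | out 5 | prev ⊥ | push {0}
  [4] u=3 | in 5 | out 1 | ==
  [5] u=4 | in ⊤ | out ⊤ | prev 5 | push {1,2,3}
  [6] u=5 | in ⊤ | out ⊤ | prev ⊥ | push {}
  [7] u=0 | in ⊤ | out ⊤ | prev 5 | push {5}
  [8] u=1 | in ⊤ | out ⊤ | ==
  [9] u=2 | in ⊤ | out ⊤ | prev 5 | push {0}
  [10] u=3 | in ⊤ | out ⊤ | prev 1 | push {1,4}
  [11] u=5 | in ⊤ | out ⊤ | ==
  [12] u=0 | in ⊤ | out ⊤ | ==
  [13] u=1 | in ⊤ | out ⊤ | ==
  [14] u=4 | in ⊤ | out ⊤ | ==

Converged values:
  [0] ⊤
  [1] ⊤
  [2] ⊤
  [3] ⊤
  [4] ⊤
  [5] ⊤

14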